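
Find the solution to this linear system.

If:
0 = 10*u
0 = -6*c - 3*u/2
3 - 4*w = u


Then:
c = 0
u = 0
w = 3/4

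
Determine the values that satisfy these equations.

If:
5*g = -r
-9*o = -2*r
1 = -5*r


Then:
g = 1/25
o = -2/45
r = -1/5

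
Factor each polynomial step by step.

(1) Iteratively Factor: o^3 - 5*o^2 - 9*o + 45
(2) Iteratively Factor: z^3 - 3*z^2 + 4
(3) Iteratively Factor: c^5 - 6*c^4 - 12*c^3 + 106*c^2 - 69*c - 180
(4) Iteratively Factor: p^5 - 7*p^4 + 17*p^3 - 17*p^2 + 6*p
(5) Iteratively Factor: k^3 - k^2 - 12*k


(1) = (o - 3)*(o^2 - 2*o - 15) = (o - 3)*(o + 3)*(o - 5)
(2) = (z - 2)*(z^2 - z - 2) = (z - 2)*(z + 1)*(z - 2)
(3) = (c + 1)*(c^4 - 7*c^3 - 5*c^2 + 111*c - 180) = (c + 1)*(c + 4)*(c^3 - 11*c^2 + 39*c - 45) = (c - 5)*(c + 1)*(c + 4)*(c^2 - 6*c + 9) = (c - 5)*(c - 3)*(c + 1)*(c + 4)*(c - 3)
(4) = (p)*(p^4 - 7*p^3 + 17*p^2 - 17*p + 6) = p*(p - 3)*(p^3 - 4*p^2 + 5*p - 2) = p*(p - 3)*(p - 2)*(p^2 - 2*p + 1) = p*(p - 3)*(p - 2)*(p - 1)*(p - 1)
(5) = (k)*(k^2 - k - 12) = k*(k - 4)*(k + 3)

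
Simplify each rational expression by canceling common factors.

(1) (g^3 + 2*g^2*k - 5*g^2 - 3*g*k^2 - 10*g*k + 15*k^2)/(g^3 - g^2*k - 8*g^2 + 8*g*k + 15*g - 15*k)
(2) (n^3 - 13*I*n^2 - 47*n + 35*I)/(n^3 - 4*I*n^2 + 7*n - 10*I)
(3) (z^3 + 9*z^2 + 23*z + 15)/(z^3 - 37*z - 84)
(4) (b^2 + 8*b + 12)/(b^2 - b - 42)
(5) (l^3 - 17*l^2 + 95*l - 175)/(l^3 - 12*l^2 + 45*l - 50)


(1) = (g + 3*k)/(g - 3)
(2) = (n - 7*I)/(n + 2*I)
(3) = (z^2 + 6*z + 5)/(z^2 - 3*z - 28)
(4) = (b + 2)/(b - 7)
(5) = (l - 7)/(l - 2)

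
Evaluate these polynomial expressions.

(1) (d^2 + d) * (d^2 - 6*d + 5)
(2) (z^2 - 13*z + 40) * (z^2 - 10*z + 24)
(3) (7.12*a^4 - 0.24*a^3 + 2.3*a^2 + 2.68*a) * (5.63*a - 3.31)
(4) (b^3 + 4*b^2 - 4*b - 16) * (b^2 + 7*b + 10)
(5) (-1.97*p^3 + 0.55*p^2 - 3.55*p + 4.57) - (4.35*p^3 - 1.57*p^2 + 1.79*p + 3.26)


(1) = d^4 - 5*d^3 - d^2 + 5*d
(2) = z^4 - 23*z^3 + 194*z^2 - 712*z + 960
(3) = 40.0856*a^5 - 24.9184*a^4 + 13.7434*a^3 + 7.4754*a^2 - 8.8708*a
(4) = b^5 + 11*b^4 + 34*b^3 - 4*b^2 - 152*b - 160
(5) = -6.32*p^3 + 2.12*p^2 - 5.34*p + 1.31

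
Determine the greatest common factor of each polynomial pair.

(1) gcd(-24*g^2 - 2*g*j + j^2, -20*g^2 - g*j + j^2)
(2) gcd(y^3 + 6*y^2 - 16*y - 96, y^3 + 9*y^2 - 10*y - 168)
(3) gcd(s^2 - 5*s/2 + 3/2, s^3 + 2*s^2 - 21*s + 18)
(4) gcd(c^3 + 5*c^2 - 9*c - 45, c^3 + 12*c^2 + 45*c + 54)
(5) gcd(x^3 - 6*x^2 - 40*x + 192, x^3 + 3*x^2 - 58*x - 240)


(1) = gcd((-6*g + j)*(4*g + j), (-5*g + j)*(4*g + j)) = 4*g + j
(2) = gcd((y - 4)*(y + 4)*(y + 6), (y - 4)*(y + 6)*(y + 7)) = y^2 + 2*y - 24
(3) = gcd((s - 3/2)*(s - 1), (s - 3)*(s - 1)*(s + 6)) = s - 1
(4) = c + 3
(5) = gcd((x - 8)*(x - 4)*(x + 6), (x - 8)*(x + 5)*(x + 6)) = x^2 - 2*x - 48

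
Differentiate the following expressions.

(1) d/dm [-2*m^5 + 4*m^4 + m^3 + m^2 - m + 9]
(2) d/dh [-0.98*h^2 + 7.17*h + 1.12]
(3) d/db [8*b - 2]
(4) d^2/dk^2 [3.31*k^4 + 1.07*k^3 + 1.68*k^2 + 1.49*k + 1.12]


(1) = -10*m^4 + 16*m^3 + 3*m^2 + 2*m - 1
(2) = 7.17 - 1.96*h
(3) = 8
(4) = 39.72*k^2 + 6.42*k + 3.36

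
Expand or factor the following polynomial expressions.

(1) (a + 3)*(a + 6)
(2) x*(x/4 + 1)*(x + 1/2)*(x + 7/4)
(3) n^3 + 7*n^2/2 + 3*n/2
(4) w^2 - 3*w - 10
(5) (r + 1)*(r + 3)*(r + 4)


(1) = a^2 + 9*a + 18
(2) = x^4/4 + 25*x^3/16 + 79*x^2/32 + 7*x/8
(3) = n*(n + 1/2)*(n + 3)
(4) = (w - 5)*(w + 2)
(5) = r^3 + 8*r^2 + 19*r + 12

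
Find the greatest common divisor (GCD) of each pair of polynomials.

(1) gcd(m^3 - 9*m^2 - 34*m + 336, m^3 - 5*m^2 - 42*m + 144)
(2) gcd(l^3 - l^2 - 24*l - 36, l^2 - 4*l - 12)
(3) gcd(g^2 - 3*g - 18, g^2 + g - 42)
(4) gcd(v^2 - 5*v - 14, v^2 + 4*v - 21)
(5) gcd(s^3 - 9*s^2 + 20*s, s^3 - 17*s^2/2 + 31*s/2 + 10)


(1) = m^2 - 2*m - 48
(2) = l^2 - 4*l - 12
(3) = gcd((g - 6)*(g + 3), (g - 6)*(g + 7)) = g - 6
(4) = gcd((v - 7)*(v + 2), (v - 3)*(v + 7)) = 1
(5) = s^2 - 9*s + 20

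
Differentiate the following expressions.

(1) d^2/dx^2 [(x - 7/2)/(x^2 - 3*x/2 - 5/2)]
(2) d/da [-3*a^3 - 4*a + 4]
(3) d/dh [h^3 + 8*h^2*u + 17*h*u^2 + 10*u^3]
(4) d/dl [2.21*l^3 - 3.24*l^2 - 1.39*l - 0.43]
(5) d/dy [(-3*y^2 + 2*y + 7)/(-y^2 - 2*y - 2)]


(1) = 2*(4*(5 - 3*x)*(-2*x^2 + 3*x + 5) + (7 - 2*x)*(4*x - 3)^2)/(-2*x^2 + 3*x + 5)^3
(2) = -9*a^2 - 4
(3) = 3*h^2 + 16*h*u + 17*u^2
(4) = 6.63*l^2 - 6.48*l - 1.39
(5) = 2*(4*y^2 + 13*y + 5)/(y^4 + 4*y^3 + 8*y^2 + 8*y + 4)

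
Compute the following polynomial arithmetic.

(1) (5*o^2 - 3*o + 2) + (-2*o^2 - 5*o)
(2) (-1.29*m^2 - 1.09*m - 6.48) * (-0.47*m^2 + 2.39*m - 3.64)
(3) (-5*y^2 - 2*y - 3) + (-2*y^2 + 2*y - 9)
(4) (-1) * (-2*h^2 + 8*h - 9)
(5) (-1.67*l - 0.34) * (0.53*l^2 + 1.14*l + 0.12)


(1) = 3*o^2 - 8*o + 2
(2) = 0.6063*m^4 - 2.5708*m^3 + 5.1361*m^2 - 11.5196*m + 23.5872
(3) = -7*y^2 - 12
(4) = 2*h^2 - 8*h + 9
(5) = -0.8851*l^3 - 2.084*l^2 - 0.588*l - 0.0408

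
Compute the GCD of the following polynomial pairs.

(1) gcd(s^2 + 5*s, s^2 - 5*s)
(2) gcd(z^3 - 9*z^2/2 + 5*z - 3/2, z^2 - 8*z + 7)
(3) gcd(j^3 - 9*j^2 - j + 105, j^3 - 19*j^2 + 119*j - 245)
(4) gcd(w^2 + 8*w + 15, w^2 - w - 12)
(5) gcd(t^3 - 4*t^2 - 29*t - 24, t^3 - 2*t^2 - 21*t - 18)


(1) = s
(2) = gcd((z - 3)*(z - 1)*(z - 1/2), (z - 7)*(z - 1)) = z - 1
(3) = gcd((j - 7)*(j - 5)*(j + 3), (j - 7)^2*(j - 5)) = j^2 - 12*j + 35
(4) = gcd((w + 3)*(w + 5), (w - 4)*(w + 3)) = w + 3
(5) = gcd((t - 8)*(t + 1)*(t + 3), (t - 6)*(t + 1)*(t + 3)) = t^2 + 4*t + 3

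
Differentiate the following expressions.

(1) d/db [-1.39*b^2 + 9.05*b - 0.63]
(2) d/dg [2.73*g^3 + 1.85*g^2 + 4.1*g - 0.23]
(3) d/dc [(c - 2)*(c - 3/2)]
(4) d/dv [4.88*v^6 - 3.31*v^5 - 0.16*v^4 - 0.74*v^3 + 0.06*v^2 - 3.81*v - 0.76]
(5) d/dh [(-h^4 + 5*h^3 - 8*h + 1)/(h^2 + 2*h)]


(1) = 9.05 - 2.78*b
(2) = 8.19*g^2 + 3.7*g + 4.1
(3) = 2*c - 7/2
(4) = 29.28*v^5 - 16.55*v^4 - 0.64*v^3 - 2.22*v^2 + 0.12*v - 3.81
(5) = (-2*h^5 - h^4 + 20*h^3 + 8*h^2 - 2*h - 2)/(h^2*(h^2 + 4*h + 4))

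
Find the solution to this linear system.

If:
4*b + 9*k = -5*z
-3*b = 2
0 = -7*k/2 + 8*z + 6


Then:
b = -2/3
k = 308/537
z = -268/537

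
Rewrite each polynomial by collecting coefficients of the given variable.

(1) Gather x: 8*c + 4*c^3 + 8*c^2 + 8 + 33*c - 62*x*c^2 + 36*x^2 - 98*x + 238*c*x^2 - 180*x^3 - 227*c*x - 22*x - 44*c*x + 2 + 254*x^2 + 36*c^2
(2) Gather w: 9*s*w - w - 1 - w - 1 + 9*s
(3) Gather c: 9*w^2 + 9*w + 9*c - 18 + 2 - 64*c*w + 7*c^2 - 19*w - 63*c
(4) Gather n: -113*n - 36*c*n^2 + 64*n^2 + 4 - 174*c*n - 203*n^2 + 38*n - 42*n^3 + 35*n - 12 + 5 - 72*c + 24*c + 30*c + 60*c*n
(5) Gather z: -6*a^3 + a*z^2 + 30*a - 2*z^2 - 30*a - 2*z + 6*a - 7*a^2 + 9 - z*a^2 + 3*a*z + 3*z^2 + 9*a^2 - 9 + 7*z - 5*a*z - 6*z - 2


(1) = 4*c^3 + 44*c^2 + 41*c - 180*x^3 + x^2*(238*c + 290) + x*(-62*c^2 - 271*c - 120) + 10
(2) = 9*s + w*(9*s - 2) - 2
(3) = 7*c^2 + c*(-64*w - 54) + 9*w^2 - 10*w - 16
(4) = -18*c - 42*n^3 + n^2*(-36*c - 139) + n*(-114*c - 40) - 3
(5) = -6*a^3 + 2*a^2 + 6*a + z^2*(a + 1) + z*(-a^2 - 2*a - 1) - 2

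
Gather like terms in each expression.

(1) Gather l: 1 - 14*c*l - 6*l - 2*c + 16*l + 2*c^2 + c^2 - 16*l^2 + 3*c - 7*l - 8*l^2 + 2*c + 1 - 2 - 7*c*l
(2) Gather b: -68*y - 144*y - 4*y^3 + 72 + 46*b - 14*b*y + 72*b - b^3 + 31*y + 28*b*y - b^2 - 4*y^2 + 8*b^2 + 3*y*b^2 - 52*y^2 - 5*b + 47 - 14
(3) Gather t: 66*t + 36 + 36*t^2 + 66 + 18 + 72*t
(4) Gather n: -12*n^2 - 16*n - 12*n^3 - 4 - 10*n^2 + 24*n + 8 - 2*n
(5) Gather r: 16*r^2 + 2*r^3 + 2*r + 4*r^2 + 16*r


(1) = 3*c^2 + 3*c - 24*l^2 + l*(3 - 21*c)
(2) = -b^3 + b^2*(3*y + 7) + b*(14*y + 113) - 4*y^3 - 56*y^2 - 181*y + 105
(3) = 36*t^2 + 138*t + 120
(4) = -12*n^3 - 22*n^2 + 6*n + 4
(5) = 2*r^3 + 20*r^2 + 18*r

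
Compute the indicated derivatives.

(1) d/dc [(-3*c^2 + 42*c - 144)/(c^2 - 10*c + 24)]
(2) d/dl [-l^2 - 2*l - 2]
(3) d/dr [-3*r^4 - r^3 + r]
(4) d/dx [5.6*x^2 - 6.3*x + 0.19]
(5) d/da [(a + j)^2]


(1) = -12/(c^2 - 8*c + 16)
(2) = -2*l - 2
(3) = -12*r^3 - 3*r^2 + 1
(4) = 11.2*x - 6.3
(5) = 2*a + 2*j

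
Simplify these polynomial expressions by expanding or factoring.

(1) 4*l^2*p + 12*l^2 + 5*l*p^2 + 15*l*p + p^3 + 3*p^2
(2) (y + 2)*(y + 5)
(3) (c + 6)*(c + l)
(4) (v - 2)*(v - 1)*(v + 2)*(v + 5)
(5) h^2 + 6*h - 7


(1) = (l + p)*(4*l + p)*(p + 3)
(2) = y^2 + 7*y + 10
(3) = c^2 + c*l + 6*c + 6*l
(4) = v^4 + 4*v^3 - 9*v^2 - 16*v + 20
(5) = (h - 1)*(h + 7)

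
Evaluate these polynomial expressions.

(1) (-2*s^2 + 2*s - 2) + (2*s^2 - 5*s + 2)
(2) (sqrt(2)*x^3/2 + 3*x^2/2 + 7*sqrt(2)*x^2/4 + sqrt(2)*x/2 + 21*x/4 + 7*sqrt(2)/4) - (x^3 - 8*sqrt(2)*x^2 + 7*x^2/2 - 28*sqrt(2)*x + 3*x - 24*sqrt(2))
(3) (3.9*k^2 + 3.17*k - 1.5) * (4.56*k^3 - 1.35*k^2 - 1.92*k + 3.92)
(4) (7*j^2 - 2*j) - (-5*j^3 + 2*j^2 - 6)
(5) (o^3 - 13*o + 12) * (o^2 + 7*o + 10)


(1) = -3*s
(2) = -x^3 + sqrt(2)*x^3/2 - 2*x^2 + 39*sqrt(2)*x^2/4 + 9*x/4 + 57*sqrt(2)*x/2 + 103*sqrt(2)/4
(3) = 17.784*k^5 + 9.1902*k^4 - 18.6075*k^3 + 11.2266*k^2 + 15.3064*k - 5.88
(4) = 5*j^3 + 5*j^2 - 2*j + 6
(5) = o^5 + 7*o^4 - 3*o^3 - 79*o^2 - 46*o + 120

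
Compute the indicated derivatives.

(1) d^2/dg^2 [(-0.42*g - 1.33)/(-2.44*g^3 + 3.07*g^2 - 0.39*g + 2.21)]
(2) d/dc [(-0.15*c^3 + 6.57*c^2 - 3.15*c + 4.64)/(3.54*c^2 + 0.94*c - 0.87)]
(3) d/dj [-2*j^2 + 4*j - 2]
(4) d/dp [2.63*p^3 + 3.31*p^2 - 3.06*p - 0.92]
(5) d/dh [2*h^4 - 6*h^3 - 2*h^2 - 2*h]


(1) = (15.003072*g^5 + 76.14264*g^4 - 152.286652*g^3 + 109.982166*g^2 + 16.379454*g - 16.91872)/(14.526784*g^9 - 54.832656*g^8 + 75.95598*g^7 - 85.935283*g^6 + 111.468513*g^5 - 76.506144*g^4 + 51.687129*g^3 - 45.990984*g^2 + 5.714397*g - 10.793861)
(2) = (-0.531*c^4 - 0.282*c^3 + 17.7183*c^2 - 44.283*c - 1.6211)/(12.5316*c^4 + 6.6552*c^3 - 5.276*c^2 - 1.6356*c + 0.7569)
(3) = 4 - 4*j
(4) = 7.89*p^2 + 6.62*p - 3.06
(5) = 8*h^3 - 18*h^2 - 4*h - 2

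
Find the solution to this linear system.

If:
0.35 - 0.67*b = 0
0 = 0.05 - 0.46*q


Then:
b = 0.52
q = 0.11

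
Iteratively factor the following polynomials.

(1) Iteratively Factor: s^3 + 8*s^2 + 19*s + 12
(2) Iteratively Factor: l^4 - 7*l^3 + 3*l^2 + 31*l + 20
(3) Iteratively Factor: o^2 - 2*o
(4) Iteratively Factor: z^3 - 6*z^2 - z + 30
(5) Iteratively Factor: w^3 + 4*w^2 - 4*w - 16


(1) = (s + 1)*(s^2 + 7*s + 12) = (s + 1)*(s + 3)*(s + 4)
(2) = (l + 1)*(l^3 - 8*l^2 + 11*l + 20) = (l - 5)*(l + 1)*(l^2 - 3*l - 4) = (l - 5)*(l - 4)*(l + 1)*(l + 1)
(3) = (o)*(o - 2)
(4) = (z - 5)*(z^2 - z - 6) = (z - 5)*(z - 3)*(z + 2)
(5) = (w + 4)*(w^2 - 4) = (w - 2)*(w + 4)*(w + 2)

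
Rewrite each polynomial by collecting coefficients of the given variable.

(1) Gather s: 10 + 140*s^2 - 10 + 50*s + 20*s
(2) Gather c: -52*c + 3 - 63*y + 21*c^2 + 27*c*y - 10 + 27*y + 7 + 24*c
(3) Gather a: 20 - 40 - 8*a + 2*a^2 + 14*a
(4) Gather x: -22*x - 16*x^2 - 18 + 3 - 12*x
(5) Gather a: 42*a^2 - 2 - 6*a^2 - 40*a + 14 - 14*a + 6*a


(1) = 140*s^2 + 70*s
(2) = 21*c^2 + c*(27*y - 28) - 36*y
(3) = 2*a^2 + 6*a - 20
(4) = -16*x^2 - 34*x - 15
(5) = 36*a^2 - 48*a + 12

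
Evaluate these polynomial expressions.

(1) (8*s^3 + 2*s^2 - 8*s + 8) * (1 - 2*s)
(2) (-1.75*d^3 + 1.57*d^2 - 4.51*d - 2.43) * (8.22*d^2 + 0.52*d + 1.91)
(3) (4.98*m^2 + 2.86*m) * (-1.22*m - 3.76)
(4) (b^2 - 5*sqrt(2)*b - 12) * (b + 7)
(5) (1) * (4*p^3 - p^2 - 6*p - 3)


(1) = -16*s^4 + 4*s^3 + 18*s^2 - 24*s + 8
(2) = -14.385*d^5 + 11.9954*d^4 - 39.5983*d^3 - 19.3211*d^2 - 9.8777*d - 4.6413
(3) = -6.0756*m^3 - 22.214*m^2 - 10.7536*m
(4) = b^3 - 5*sqrt(2)*b^2 + 7*b^2 - 35*sqrt(2)*b - 12*b - 84
(5) = 4*p^3 - p^2 - 6*p - 3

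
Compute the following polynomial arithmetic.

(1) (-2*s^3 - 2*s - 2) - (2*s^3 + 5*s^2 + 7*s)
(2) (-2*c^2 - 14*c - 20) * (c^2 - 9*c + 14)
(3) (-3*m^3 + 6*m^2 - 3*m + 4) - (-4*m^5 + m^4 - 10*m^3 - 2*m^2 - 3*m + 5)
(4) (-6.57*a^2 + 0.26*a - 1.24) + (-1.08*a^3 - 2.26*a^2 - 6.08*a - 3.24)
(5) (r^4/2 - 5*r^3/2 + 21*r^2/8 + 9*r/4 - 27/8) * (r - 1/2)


(1) = -4*s^3 - 5*s^2 - 9*s - 2
(2) = -2*c^4 + 4*c^3 + 78*c^2 - 16*c - 280
(3) = 4*m^5 - m^4 + 7*m^3 + 8*m^2 - 1
(4) = -1.08*a^3 - 8.83*a^2 - 5.82*a - 4.48
(5) = r^5/2 - 11*r^4/4 + 31*r^3/8 + 15*r^2/16 - 9*r/2 + 27/16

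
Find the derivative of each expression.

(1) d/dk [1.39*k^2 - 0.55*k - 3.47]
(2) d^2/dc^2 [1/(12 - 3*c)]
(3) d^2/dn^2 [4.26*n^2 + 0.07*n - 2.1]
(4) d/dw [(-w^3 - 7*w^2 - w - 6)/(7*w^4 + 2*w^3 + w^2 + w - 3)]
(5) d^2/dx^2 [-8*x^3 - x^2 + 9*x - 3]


(1) = 2.78*k - 0.55
(2) = -2/(3*(c - 4)^3)
(3) = 8.52000000000000
(4) = (7*w^6 + 98*w^5 + 34*w^4 + 170*w^3 + 39*w^2 + 54*w + 9)/(49*w^8 + 28*w^7 + 18*w^6 + 18*w^5 - 37*w^4 - 10*w^3 - 5*w^2 - 6*w + 9)
(5) = -48*x - 2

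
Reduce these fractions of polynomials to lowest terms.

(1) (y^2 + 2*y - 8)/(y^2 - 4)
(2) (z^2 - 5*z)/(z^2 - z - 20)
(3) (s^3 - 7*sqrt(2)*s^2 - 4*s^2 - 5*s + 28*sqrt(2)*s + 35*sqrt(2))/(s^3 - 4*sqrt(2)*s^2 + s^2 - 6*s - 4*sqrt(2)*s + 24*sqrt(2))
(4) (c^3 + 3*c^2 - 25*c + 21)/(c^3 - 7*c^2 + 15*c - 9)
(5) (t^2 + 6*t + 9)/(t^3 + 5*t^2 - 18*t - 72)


(1) = (y + 4)/(y + 2)
(2) = z/(z + 4)
(3) = (s^3 + s^2*(-7*sqrt(2) - 4) + s*(-5 + 28*sqrt(2)) + 35*sqrt(2))/(s^3 + s^2*(1 - 4*sqrt(2)) + s*(-6 - 4*sqrt(2)) + 24*sqrt(2))
(4) = (c + 7)/(c - 3)
(5) = (t + 3)/(t^2 + 2*t - 24)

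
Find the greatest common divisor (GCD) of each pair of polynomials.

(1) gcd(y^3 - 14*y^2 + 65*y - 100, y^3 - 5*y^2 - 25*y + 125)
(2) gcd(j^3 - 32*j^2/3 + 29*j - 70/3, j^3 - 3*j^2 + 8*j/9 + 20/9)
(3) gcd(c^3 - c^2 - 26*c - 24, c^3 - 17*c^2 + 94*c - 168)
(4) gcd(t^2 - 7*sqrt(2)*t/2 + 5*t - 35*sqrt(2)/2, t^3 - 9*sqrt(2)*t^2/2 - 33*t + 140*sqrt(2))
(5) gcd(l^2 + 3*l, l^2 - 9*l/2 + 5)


(1) = gcd((y - 5)^2*(y - 4), (y - 5)^2*(y + 5)) = y^2 - 10*y + 25
(2) = gcd((j - 7)*(j - 2)*(j - 5/3), (j - 2)*(j - 5/3)*(j + 2/3)) = j^2 - 11*j/3 + 10/3
(3) = c - 6
(4) = gcd((t + 5)*(t - 7*sqrt(2)/2), (t - 5*sqrt(2))*(t - 7*sqrt(2)/2)*(t + 4*sqrt(2))) = t - 7*sqrt(2)/2
(5) = gcd(l*(l + 3), (l - 5/2)*(l - 2)) = 1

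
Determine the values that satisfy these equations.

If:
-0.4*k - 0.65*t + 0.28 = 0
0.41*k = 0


Then:
k = 0.00
t = 0.43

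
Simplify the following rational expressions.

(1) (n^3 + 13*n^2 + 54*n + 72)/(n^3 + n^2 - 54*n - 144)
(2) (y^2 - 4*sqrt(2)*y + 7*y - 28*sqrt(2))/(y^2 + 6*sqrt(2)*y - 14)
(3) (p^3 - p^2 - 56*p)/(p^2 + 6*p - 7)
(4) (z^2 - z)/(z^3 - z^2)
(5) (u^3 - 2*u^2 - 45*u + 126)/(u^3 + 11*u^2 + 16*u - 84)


(1) = (n + 4)/(n - 8)
(2) = (y^2 + y*(7 - 4*sqrt(2)) - 28*sqrt(2))/(y^2 + 6*sqrt(2)*y - 14)
(3) = (p^2 - 8*p)/(p - 1)
(4) = 1/z
(5) = (u^2 - 9*u + 18)/(u^2 + 4*u - 12)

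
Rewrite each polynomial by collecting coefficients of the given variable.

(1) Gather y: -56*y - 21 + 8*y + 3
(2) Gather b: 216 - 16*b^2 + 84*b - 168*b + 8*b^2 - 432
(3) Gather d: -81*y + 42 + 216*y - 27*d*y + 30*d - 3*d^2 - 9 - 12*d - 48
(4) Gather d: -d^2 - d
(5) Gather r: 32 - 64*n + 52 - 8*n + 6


(1) = -48*y - 18
(2) = -8*b^2 - 84*b - 216
(3) = -3*d^2 + d*(18 - 27*y) + 135*y - 15
(4) = -d^2 - d
(5) = 90 - 72*n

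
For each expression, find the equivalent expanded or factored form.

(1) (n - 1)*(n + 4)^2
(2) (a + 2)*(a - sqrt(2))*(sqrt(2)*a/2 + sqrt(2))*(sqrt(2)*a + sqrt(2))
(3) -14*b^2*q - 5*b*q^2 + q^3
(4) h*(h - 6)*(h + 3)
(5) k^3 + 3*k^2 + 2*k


(1) = n^3 + 7*n^2 + 8*n - 16
(2) = a^4 - sqrt(2)*a^3 + 5*a^3 - 5*sqrt(2)*a^2 + 8*a^2 - 8*sqrt(2)*a + 4*a - 4*sqrt(2)
(3) = q*(-7*b + q)*(2*b + q)
(4) = h^3 - 3*h^2 - 18*h
(5) = k*(k + 1)*(k + 2)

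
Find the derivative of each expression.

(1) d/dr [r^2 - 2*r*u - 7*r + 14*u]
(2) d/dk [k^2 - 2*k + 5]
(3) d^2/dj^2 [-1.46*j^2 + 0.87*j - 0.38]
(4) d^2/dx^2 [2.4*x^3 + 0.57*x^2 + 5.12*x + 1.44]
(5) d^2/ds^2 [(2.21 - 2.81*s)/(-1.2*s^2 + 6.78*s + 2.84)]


(1) = 2*r - 2*u - 7
(2) = 2*k - 2
(3) = -2.92000000000000
(4) = 14.4*x + 1.14
(5) = ((43.4076 - 20.232*s)*(-1.2*s^2 + 6.78*s + 2.84) - (2.4*s - 6.78)*(2.81*s - 2.21)*(4.8*s - 13.56))/(-1.2*s^2 + 6.78*s + 2.84)^3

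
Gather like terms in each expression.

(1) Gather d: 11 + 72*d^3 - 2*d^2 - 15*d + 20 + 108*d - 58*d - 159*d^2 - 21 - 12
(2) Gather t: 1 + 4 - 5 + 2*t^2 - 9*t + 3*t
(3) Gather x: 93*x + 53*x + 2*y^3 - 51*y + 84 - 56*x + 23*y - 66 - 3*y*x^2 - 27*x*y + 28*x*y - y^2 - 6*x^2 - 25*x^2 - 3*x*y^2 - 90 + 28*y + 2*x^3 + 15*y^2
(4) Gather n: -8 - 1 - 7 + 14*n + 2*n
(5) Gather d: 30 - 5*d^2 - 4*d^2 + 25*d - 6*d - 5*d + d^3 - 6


(1) = 72*d^3 - 161*d^2 + 35*d - 2
(2) = 2*t^2 - 6*t
(3) = 2*x^3 + x^2*(-3*y - 31) + x*(-3*y^2 + y + 90) + 2*y^3 + 14*y^2 - 72
(4) = 16*n - 16
(5) = d^3 - 9*d^2 + 14*d + 24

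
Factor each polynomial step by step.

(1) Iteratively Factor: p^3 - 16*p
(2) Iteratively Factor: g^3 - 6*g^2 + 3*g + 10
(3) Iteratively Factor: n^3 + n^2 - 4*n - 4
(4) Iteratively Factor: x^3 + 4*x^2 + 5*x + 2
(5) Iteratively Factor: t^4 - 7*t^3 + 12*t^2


(1) = (p - 4)*(p^2 + 4*p) = p*(p - 4)*(p + 4)
(2) = (g + 1)*(g^2 - 7*g + 10) = (g - 2)*(g + 1)*(g - 5)
(3) = (n - 2)*(n^2 + 3*n + 2) = (n - 2)*(n + 2)*(n + 1)
(4) = (x + 1)*(x^2 + 3*x + 2) = (x + 1)^2*(x + 2)
(5) = (t)*(t^3 - 7*t^2 + 12*t) = t^2*(t^2 - 7*t + 12) = t^2*(t - 4)*(t - 3)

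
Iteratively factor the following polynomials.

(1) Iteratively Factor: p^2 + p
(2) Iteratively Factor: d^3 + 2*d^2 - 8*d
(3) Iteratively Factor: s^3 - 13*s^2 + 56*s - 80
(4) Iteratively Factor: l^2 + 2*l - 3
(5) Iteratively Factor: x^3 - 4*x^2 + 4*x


(1) = (p + 1)*(p)
(2) = (d + 4)*(d^2 - 2*d) = (d - 2)*(d + 4)*(d)
(3) = (s - 5)*(s^2 - 8*s + 16) = (s - 5)*(s - 4)*(s - 4)
(4) = (l + 3)*(l - 1)
(5) = (x - 2)*(x^2 - 2*x) = (x - 2)^2*(x)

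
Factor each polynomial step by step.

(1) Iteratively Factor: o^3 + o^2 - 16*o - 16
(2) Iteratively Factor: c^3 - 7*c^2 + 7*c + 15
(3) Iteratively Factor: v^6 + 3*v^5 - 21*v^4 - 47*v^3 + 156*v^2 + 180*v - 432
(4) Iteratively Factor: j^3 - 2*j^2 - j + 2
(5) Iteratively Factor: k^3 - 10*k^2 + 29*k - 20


(1) = (o + 4)*(o^2 - 3*o - 4) = (o - 4)*(o + 4)*(o + 1)
(2) = (c - 5)*(c^2 - 2*c - 3) = (c - 5)*(c + 1)*(c - 3)
(3) = (v - 2)*(v^5 + 5*v^4 - 11*v^3 - 69*v^2 + 18*v + 216) = (v - 2)^2*(v^4 + 7*v^3 + 3*v^2 - 63*v - 108) = (v - 3)*(v - 2)^2*(v^3 + 10*v^2 + 33*v + 36) = (v - 3)*(v - 2)^2*(v + 4)*(v^2 + 6*v + 9) = (v - 3)*(v - 2)^2*(v + 3)*(v + 4)*(v + 3)
(4) = (j - 1)*(j^2 - j - 2) = (j - 1)*(j + 1)*(j - 2)
(5) = (k - 1)*(k^2 - 9*k + 20) = (k - 5)*(k - 1)*(k - 4)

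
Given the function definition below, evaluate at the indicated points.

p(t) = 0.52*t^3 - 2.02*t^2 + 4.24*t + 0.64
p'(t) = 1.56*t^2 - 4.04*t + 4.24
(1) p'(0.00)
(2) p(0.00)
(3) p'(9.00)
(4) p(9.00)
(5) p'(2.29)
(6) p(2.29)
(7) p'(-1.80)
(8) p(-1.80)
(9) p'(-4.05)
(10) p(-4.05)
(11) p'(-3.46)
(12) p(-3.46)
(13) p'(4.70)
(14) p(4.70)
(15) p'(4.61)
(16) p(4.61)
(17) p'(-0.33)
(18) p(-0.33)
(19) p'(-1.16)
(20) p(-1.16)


(1) = 4.24
(2) = 0.64
(3) = 94.24
(4) = 254.26
(5) = 3.17
(6) = 6.00
(7) = 16.57
(8) = -16.57
(9) = 46.19
(10) = -84.21
(11) = 36.89
(12) = -59.75
(13) = 19.71
(14) = 29.93
(15) = 18.77
(16) = 28.20
(17) = 5.74
(18) = -1.00
(19) = 11.03
(20) = -7.81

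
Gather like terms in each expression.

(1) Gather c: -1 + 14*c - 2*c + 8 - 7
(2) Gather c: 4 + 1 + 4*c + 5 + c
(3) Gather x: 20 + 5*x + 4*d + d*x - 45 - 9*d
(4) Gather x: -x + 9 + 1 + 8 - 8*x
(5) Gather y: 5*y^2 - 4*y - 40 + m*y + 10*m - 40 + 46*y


(1) = 12*c
(2) = 5*c + 10
(3) = -5*d + x*(d + 5) - 25
(4) = 18 - 9*x
(5) = 10*m + 5*y^2 + y*(m + 42) - 80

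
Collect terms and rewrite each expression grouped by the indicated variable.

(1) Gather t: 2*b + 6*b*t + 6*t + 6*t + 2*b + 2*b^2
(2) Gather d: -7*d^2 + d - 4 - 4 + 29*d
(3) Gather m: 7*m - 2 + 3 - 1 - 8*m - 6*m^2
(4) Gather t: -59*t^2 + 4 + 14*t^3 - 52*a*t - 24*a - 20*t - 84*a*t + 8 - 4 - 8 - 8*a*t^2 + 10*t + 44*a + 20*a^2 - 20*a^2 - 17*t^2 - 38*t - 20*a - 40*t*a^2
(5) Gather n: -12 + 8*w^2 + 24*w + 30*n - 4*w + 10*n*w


(1) = 2*b^2 + 4*b + t*(6*b + 12)
(2) = -7*d^2 + 30*d - 8
(3) = -6*m^2 - m
(4) = 14*t^3 + t^2*(-8*a - 76) + t*(-40*a^2 - 136*a - 48)
(5) = n*(10*w + 30) + 8*w^2 + 20*w - 12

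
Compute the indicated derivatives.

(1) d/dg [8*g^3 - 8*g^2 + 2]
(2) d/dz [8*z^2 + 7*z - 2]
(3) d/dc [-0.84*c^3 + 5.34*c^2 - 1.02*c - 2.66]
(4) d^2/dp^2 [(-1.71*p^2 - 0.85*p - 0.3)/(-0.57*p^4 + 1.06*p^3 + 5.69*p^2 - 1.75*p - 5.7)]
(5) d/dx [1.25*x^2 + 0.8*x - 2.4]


(1) = 8*g*(3*g - 2)
(2) = 16*z + 7
(3) = -2.52*c^2 + 10.68*c - 1.02
(4) = (3.333474*p^8 - 2.885112*p^7 + 8.667078*p^6 - 36.71697*p^5 - 102.10263*p^4 + 211.80772*p^3 + 437.63256*p^2 + 158.3604*p + 115.4556)/(0.185193*p^12 - 1.033182*p^11 - 3.624687*p^10 + 21.142097*p^9 + 35.394969*p^8 - 151.775388*p^7 - 207.360734*p^6 + 400.624155*p^5 + 493.471335*p^4 - 438.505325*p^3 - 502.23555*p^2 + 170.5725*p + 185.193)
(5) = 2.5*x + 0.8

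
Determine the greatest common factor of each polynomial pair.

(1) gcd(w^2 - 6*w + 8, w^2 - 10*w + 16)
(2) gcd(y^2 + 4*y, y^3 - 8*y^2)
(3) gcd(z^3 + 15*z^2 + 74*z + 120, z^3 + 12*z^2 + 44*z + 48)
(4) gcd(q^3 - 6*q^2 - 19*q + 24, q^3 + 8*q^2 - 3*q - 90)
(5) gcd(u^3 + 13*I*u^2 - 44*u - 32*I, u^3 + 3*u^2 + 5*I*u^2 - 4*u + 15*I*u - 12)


(1) = gcd((w - 4)*(w - 2), (w - 8)*(w - 2)) = w - 2
(2) = gcd(y*(y + 4), y^2*(y - 8)) = y
(3) = z^2 + 10*z + 24
(4) = gcd((q - 8)*(q - 1)*(q + 3), (q - 3)*(q + 5)*(q + 6)) = 1
(5) = u^2 + 5*I*u - 4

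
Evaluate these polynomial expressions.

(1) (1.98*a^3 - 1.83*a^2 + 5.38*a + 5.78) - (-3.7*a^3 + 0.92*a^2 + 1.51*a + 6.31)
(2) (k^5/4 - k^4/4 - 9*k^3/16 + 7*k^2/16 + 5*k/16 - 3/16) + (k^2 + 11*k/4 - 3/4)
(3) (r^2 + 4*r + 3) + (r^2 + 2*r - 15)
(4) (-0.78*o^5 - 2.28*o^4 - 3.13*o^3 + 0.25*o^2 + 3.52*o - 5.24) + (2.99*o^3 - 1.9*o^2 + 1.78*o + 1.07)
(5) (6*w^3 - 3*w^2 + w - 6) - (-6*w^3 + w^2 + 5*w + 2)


(1) = 5.68*a^3 - 2.75*a^2 + 3.87*a - 0.53
(2) = k^5/4 - k^4/4 - 9*k^3/16 + 23*k^2/16 + 49*k/16 - 15/16
(3) = 2*r^2 + 6*r - 12
(4) = -0.78*o^5 - 2.28*o^4 - 0.14*o^3 - 1.65*o^2 + 5.3*o - 4.17
(5) = 12*w^3 - 4*w^2 - 4*w - 8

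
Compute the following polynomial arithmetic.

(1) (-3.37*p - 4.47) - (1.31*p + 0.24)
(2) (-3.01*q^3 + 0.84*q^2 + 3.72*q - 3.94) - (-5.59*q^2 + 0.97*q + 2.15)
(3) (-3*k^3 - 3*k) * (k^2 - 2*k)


(1) = -4.68*p - 4.71
(2) = -3.01*q^3 + 6.43*q^2 + 2.75*q - 6.09
(3) = -3*k^5 + 6*k^4 - 3*k^3 + 6*k^2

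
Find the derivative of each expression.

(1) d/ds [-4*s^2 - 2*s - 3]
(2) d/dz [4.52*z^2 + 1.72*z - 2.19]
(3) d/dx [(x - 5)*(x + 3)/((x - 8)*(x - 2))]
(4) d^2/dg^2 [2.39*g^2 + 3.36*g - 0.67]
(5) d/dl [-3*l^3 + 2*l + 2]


(1) = -8*s - 2
(2) = 9.04*z + 1.72
(3) = 2*(-4*x^2 + 31*x - 91)/(x^4 - 20*x^3 + 132*x^2 - 320*x + 256)
(4) = 4.78000000000000
(5) = 2 - 9*l^2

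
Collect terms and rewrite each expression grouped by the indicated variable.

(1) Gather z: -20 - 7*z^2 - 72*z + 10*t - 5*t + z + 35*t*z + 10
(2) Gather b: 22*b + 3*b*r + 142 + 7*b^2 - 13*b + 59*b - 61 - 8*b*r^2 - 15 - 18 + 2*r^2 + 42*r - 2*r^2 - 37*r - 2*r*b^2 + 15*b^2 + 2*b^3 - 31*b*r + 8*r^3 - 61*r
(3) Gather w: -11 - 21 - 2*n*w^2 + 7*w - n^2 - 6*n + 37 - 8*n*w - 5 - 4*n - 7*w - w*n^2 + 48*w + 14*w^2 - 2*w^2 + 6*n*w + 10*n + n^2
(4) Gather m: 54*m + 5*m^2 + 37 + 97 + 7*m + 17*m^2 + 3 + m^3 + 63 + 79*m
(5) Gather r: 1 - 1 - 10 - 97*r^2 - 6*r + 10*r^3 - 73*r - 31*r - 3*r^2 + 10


(1) = 5*t - 7*z^2 + z*(35*t - 71) - 10
(2) = 2*b^3 + b^2*(22 - 2*r) + b*(-8*r^2 - 28*r + 68) + 8*r^3 - 56*r + 48
(3) = w^2*(12 - 2*n) + w*(-n^2 - 2*n + 48)
(4) = m^3 + 22*m^2 + 140*m + 200
(5) = 10*r^3 - 100*r^2 - 110*r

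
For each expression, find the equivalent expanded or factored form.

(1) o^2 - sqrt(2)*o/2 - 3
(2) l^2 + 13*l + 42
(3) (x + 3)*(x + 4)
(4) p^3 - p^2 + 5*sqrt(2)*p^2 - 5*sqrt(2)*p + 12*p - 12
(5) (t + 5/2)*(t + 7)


(1) = (o - 3*sqrt(2)/2)*(o + sqrt(2))
(2) = (l + 6)*(l + 7)
(3) = x^2 + 7*x + 12
(4) = (p - 1)*(p + 2*sqrt(2))*(p + 3*sqrt(2))
(5) = t^2 + 19*t/2 + 35/2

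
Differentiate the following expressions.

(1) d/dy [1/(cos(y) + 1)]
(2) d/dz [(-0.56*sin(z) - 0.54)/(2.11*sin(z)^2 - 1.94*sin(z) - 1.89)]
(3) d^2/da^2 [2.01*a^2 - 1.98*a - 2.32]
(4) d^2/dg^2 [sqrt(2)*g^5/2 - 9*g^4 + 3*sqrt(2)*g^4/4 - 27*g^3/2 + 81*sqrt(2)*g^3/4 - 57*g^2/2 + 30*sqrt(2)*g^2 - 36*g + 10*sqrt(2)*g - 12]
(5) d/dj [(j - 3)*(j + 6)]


(1) = sin(y)/(cos(y) + 1)^2
(2) = (1.1816*sin(z)^2 + 2.2788*sin(z) + 0.0108)*cos(z)/(4.4521*sin(z)^4 - 8.1868*sin(z)^3 - 4.2122*sin(z)^2 + 7.3332*sin(z) + 3.5721)
(3) = 4.02000000000000
(4) = 10*sqrt(2)*g^3 - 108*g^2 + 9*sqrt(2)*g^2 - 81*g + 243*sqrt(2)*g/2 - 57 + 60*sqrt(2)
(5) = 2*j + 3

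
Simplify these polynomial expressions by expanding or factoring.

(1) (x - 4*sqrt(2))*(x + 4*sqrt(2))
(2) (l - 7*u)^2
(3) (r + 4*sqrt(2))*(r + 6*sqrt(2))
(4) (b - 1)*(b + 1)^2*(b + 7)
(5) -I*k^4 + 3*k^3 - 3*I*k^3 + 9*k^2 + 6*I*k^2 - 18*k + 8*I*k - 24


(1) = x^2 - 32
(2) = l^2 - 14*l*u + 49*u^2
(3) = r^2 + 10*sqrt(2)*r + 48
(4) = b^4 + 8*b^3 + 6*b^2 - 8*b - 7
(5) = (k - 2)*(k + 4)*(k + 3*I)*(-I*k - I)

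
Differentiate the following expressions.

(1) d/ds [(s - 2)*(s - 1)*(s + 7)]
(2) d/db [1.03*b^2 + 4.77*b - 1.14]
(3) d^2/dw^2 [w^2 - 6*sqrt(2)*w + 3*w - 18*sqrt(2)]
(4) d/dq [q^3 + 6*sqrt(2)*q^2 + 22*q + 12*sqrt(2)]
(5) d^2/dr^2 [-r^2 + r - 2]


(1) = 3*s^2 + 8*s - 19
(2) = 2.06*b + 4.77
(3) = 2
(4) = 3*q^2 + 12*sqrt(2)*q + 22
(5) = -2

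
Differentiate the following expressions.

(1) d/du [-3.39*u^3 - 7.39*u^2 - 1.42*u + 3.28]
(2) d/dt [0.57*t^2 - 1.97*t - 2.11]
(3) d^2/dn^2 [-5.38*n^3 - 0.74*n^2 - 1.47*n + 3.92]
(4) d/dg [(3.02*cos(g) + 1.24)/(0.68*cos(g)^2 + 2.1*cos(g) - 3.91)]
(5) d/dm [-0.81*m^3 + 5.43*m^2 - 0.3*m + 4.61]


(1) = -10.17*u^2 - 14.78*u - 1.42
(2) = 1.14*t - 1.97
(3) = -32.28*n - 1.48
(4) = (2.0536*cos(g)^2 + 1.6864*cos(g) + 14.4122)*sin(g)/(0.4624*cos(g)^4 + 2.856*cos(g)^3 - 0.9076*cos(g)^2 - 16.422*cos(g) + 15.2881)
(5) = -2.43*m^2 + 10.86*m - 0.3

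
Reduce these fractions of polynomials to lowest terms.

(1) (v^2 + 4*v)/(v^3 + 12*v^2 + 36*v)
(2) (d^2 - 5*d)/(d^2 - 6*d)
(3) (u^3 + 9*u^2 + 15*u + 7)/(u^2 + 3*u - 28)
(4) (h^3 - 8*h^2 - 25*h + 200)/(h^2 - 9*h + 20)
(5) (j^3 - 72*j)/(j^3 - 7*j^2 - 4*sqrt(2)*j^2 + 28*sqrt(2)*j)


(1) = (v + 4)/(v^2 + 12*v + 36)
(2) = (d - 5)/(d - 6)
(3) = (u^2 + 2*u + 1)/(u - 4)
(4) = (h^2 - 3*h - 40)/(h - 4)
(5) = (j^2 - 72)/(j^2 + j*(-7 - 4*sqrt(2)) + 28*sqrt(2))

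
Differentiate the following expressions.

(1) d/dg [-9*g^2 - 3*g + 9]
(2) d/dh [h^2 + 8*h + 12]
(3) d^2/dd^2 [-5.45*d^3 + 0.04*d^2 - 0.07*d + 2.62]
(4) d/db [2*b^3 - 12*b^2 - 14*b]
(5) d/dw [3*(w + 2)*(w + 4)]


(1) = -18*g - 3
(2) = 2*h + 8
(3) = 0.08 - 32.7*d
(4) = 6*b^2 - 24*b - 14
(5) = 6*w + 18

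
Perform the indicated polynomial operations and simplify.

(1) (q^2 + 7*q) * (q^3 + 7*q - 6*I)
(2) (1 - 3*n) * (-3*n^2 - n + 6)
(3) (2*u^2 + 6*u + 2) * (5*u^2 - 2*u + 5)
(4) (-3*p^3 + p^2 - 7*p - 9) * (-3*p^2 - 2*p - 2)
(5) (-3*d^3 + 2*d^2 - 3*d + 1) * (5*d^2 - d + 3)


(1) = q^5 + 7*q^4 + 7*q^3 + 49*q^2 - 6*I*q^2 - 42*I*q
(2) = 9*n^3 - 19*n + 6
(3) = 10*u^4 + 26*u^3 + 8*u^2 + 26*u + 10
(4) = 9*p^5 + 3*p^4 + 25*p^3 + 39*p^2 + 32*p + 18
(5) = -15*d^5 + 13*d^4 - 26*d^3 + 14*d^2 - 10*d + 3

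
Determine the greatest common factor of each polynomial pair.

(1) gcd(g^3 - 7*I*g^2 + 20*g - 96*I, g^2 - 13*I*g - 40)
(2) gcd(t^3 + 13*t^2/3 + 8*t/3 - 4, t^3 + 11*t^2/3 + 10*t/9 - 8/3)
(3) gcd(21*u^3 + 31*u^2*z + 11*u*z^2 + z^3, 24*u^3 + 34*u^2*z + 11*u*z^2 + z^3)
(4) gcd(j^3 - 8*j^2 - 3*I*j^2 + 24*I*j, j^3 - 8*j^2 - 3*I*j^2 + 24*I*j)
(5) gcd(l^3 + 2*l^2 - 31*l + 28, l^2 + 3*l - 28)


(1) = g - 8*I
(2) = t^2 + 7*t/3 - 2
(3) = gcd((u + z)*(3*u + z)*(7*u + z), (u + z)*(4*u + z)*(6*u + z)) = u + z
(4) = gcd(j*(j - 8)*(j - 3*I), j*(j - 8)*(j - 3*I)) = j^3 + j^2*(-8 - 3*I) + 24*I*j
(5) = gcd((l - 4)*(l - 1)*(l + 7), (l - 4)*(l + 7)) = l^2 + 3*l - 28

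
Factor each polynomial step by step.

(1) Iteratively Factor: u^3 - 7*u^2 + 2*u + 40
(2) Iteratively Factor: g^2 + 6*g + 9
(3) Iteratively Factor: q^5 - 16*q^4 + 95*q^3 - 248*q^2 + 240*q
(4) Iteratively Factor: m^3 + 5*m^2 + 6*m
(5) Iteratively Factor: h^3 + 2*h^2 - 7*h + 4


(1) = (u - 4)*(u^2 - 3*u - 10) = (u - 4)*(u + 2)*(u - 5)
(2) = (g + 3)*(g + 3)
(3) = (q - 3)*(q^4 - 13*q^3 + 56*q^2 - 80*q) = q*(q - 3)*(q^3 - 13*q^2 + 56*q - 80) = q*(q - 5)*(q - 3)*(q^2 - 8*q + 16) = q*(q - 5)*(q - 4)*(q - 3)*(q - 4)
(4) = (m + 3)*(m^2 + 2*m) = m*(m + 3)*(m + 2)
(5) = (h + 4)*(h^2 - 2*h + 1) = (h - 1)*(h + 4)*(h - 1)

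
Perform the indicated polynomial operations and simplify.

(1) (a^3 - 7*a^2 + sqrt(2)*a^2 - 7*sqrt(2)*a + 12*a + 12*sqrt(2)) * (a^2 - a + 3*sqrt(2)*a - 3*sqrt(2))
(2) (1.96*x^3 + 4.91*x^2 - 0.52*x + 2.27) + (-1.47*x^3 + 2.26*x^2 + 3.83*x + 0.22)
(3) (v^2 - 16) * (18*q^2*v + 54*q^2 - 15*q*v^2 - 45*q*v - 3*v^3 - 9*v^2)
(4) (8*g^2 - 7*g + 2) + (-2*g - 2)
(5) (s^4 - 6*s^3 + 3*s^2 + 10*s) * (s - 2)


(1) = a^5 - 8*a^4 + 4*sqrt(2)*a^4 - 32*sqrt(2)*a^3 + 25*a^3 - 60*a^2 + 76*sqrt(2)*a^2 - 48*sqrt(2)*a + 114*a - 72
(2) = 0.49*x^3 + 7.17*x^2 + 3.31*x + 2.49
(3) = 18*q^2*v^3 + 54*q^2*v^2 - 288*q^2*v - 864*q^2 - 15*q*v^4 - 45*q*v^3 + 240*q*v^2 + 720*q*v - 3*v^5 - 9*v^4 + 48*v^3 + 144*v^2
(4) = 8*g^2 - 9*g
(5) = s^5 - 8*s^4 + 15*s^3 + 4*s^2 - 20*s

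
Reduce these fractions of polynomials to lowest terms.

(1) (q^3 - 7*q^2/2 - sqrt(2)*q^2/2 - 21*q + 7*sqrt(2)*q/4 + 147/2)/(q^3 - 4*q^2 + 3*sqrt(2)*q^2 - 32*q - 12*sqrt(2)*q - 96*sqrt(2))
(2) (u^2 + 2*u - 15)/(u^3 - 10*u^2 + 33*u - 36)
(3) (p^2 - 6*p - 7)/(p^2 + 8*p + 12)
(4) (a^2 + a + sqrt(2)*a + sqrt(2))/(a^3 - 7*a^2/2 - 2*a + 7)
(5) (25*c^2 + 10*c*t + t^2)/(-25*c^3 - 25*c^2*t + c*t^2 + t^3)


(1) = (4*q^2 + q*(-14*sqrt(2) - 14) + 49*sqrt(2))/(4*q^2 - 16*q - 128)
(2) = (u + 5)/(u^2 - 7*u + 12)
(3) = (p^2 - 6*p - 7)/(p^2 + 8*p + 12)
(4) = (2*a + 2)/(2*a^2 + a*(-7 - 2*sqrt(2)) + 7*sqrt(2))
(5) = (5*c + t)/(-5*c^2 - 4*c*t + t^2)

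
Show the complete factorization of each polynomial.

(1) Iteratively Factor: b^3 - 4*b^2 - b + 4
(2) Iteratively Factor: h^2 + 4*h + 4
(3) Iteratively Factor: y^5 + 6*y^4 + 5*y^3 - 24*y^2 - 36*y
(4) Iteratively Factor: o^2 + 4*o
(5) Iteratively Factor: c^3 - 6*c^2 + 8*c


(1) = (b - 4)*(b^2 - 1) = (b - 4)*(b - 1)*(b + 1)
(2) = (h + 2)*(h + 2)
(3) = (y + 3)*(y^4 + 3*y^3 - 4*y^2 - 12*y) = (y + 3)^2*(y^3 - 4*y) = (y - 2)*(y + 3)^2*(y^2 + 2*y) = (y - 2)*(y + 2)*(y + 3)^2*(y)
(4) = (o)*(o + 4)
(5) = (c - 2)*(c^2 - 4*c) = (c - 4)*(c - 2)*(c)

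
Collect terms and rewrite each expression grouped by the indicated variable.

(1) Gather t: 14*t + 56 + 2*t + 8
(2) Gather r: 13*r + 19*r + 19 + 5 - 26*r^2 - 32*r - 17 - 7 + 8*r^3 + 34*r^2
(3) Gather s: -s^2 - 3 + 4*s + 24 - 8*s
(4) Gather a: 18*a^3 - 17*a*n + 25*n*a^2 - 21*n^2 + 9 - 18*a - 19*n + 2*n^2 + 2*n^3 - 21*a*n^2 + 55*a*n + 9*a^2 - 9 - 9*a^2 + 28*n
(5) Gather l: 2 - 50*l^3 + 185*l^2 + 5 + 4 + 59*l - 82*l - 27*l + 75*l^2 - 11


(1) = 16*t + 64
(2) = 8*r^3 + 8*r^2
(3) = -s^2 - 4*s + 21
(4) = 18*a^3 + 25*a^2*n + a*(-21*n^2 + 38*n - 18) + 2*n^3 - 19*n^2 + 9*n
(5) = -50*l^3 + 260*l^2 - 50*l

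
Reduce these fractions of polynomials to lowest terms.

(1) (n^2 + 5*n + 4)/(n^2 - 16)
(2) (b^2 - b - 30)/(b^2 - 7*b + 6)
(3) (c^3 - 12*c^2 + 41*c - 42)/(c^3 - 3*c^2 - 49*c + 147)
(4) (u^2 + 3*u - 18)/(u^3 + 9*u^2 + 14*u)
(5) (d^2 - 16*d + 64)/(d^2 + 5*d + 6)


(1) = (n + 1)/(n - 4)
(2) = (b + 5)/(b - 1)
(3) = (c - 2)/(c + 7)
(4) = (u^2 + 3*u - 18)/(u^3 + 9*u^2 + 14*u)
(5) = (d^2 - 16*d + 64)/(d^2 + 5*d + 6)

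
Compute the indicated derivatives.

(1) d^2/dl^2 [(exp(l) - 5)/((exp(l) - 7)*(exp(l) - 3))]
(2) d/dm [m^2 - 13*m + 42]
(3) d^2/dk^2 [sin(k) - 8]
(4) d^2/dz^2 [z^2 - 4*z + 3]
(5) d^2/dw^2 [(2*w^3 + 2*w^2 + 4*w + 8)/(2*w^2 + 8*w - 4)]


(1) = (exp(4*l) - 10*exp(3*l) + 24*exp(2*l) + 130*exp(l) - 609)*exp(l)/(exp(6*l) - 30*exp(5*l) + 363*exp(4*l) - 2260*exp(3*l) + 7623*exp(2*l) - 13230*exp(l) + 9261)
(2) = 2*m - 13
(3) = -sin(k)
(4) = 2
(5) = 4*(8*w^3 - 3*w^2 + 36*w + 46)/(w^6 + 12*w^5 + 42*w^4 + 16*w^3 - 84*w^2 + 48*w - 8)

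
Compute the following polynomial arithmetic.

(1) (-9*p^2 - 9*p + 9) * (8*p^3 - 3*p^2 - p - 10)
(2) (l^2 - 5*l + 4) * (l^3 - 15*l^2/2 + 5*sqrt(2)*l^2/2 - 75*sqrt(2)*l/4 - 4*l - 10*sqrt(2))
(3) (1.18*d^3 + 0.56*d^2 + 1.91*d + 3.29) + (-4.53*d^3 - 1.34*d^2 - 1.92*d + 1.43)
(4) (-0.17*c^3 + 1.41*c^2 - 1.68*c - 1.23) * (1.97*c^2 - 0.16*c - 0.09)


(1) = -72*p^5 - 45*p^4 + 108*p^3 + 72*p^2 + 81*p - 90
(2) = l^5 - 25*l^4/2 + 5*sqrt(2)*l^4/2 - 125*sqrt(2)*l^3/4 + 75*l^3/2 - 10*l^2 + 375*sqrt(2)*l^2/4 - 25*sqrt(2)*l - 16*l - 40*sqrt(2)
(3) = -3.35*d^3 - 0.78*d^2 - 0.01*d + 4.72
(4) = -0.3349*c^5 + 2.8049*c^4 - 3.5199*c^3 - 2.2812*c^2 + 0.348*c + 0.1107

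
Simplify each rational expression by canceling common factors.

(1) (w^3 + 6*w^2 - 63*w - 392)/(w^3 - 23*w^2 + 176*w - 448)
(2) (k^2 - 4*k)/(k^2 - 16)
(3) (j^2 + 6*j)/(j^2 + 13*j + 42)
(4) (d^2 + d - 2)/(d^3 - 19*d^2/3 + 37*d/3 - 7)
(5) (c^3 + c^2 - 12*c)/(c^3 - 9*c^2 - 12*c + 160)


(1) = (w^2 + 14*w + 49)/(w^2 - 15*w + 56)
(2) = k/(k + 4)
(3) = j/(j + 7)
(4) = (3*d + 6)/(3*d^2 - 16*d + 21)
(5) = (c^2 - 3*c)/(c^2 - 13*c + 40)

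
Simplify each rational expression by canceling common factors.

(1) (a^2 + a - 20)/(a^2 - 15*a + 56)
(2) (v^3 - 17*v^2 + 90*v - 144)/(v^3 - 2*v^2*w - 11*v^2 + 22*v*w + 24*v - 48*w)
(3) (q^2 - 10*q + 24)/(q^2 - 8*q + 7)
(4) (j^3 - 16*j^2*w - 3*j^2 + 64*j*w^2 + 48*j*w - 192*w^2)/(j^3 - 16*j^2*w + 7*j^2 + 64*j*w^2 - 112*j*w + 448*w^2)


(1) = (a^2 + a - 20)/(a^2 - 15*a + 56)
(2) = (v - 6)/(v - 2*w)
(3) = (q^2 - 10*q + 24)/(q^2 - 8*q + 7)
(4) = (j - 3)/(j + 7)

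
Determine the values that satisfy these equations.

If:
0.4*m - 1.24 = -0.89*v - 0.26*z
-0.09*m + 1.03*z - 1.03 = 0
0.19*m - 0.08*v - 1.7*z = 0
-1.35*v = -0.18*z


Then:
No Solution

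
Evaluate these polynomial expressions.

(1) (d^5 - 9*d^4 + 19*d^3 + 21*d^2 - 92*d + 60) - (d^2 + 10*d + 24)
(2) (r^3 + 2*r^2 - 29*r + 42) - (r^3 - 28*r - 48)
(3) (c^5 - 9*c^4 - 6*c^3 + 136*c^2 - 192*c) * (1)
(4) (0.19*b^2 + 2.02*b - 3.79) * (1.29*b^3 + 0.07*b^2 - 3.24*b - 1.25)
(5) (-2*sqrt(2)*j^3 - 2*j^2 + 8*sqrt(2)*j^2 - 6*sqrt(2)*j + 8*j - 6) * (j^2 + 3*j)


(1) = d^5 - 9*d^4 + 19*d^3 + 20*d^2 - 102*d + 36
(2) = 2*r^2 - r + 90
(3) = c^5 - 9*c^4 - 6*c^3 + 136*c^2 - 192*c
(4) = 0.2451*b^5 + 2.6191*b^4 - 5.3633*b^3 - 7.0476*b^2 + 9.7546*b + 4.7375
(5) = -2*sqrt(2)*j^5 - 2*j^4 + 2*sqrt(2)*j^4 + 2*j^3 + 18*sqrt(2)*j^3 - 18*sqrt(2)*j^2 + 18*j^2 - 18*j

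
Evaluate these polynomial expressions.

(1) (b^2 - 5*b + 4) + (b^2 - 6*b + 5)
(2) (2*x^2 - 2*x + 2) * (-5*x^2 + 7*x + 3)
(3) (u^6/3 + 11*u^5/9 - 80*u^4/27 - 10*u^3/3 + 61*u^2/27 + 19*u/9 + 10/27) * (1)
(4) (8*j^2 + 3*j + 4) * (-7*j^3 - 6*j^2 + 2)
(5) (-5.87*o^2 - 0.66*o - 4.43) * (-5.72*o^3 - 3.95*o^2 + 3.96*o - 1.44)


(1) = 2*b^2 - 11*b + 9
(2) = -10*x^4 + 24*x^3 - 18*x^2 + 8*x + 6
(3) = u^6/3 + 11*u^5/9 - 80*u^4/27 - 10*u^3/3 + 61*u^2/27 + 19*u/9 + 10/27
(4) = -56*j^5 - 69*j^4 - 46*j^3 - 8*j^2 + 6*j + 8
(5) = 33.5764*o^5 + 26.9617*o^4 + 4.7014*o^3 + 23.3377*o^2 - 16.5924*o + 6.3792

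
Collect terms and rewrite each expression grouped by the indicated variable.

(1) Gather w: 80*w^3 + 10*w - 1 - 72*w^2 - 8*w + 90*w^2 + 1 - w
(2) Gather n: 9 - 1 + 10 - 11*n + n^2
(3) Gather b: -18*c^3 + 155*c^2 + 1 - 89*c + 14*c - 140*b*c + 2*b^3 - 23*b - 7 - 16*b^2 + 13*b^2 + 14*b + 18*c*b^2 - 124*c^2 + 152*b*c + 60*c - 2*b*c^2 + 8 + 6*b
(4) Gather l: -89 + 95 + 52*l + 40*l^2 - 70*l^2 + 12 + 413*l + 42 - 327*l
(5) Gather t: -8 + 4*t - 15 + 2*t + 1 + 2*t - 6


(1) = 80*w^3 + 18*w^2 + w
(2) = n^2 - 11*n + 18
(3) = 2*b^3 + b^2*(18*c - 3) + b*(-2*c^2 + 12*c - 3) - 18*c^3 + 31*c^2 - 15*c + 2
(4) = -30*l^2 + 138*l + 60
(5) = 8*t - 28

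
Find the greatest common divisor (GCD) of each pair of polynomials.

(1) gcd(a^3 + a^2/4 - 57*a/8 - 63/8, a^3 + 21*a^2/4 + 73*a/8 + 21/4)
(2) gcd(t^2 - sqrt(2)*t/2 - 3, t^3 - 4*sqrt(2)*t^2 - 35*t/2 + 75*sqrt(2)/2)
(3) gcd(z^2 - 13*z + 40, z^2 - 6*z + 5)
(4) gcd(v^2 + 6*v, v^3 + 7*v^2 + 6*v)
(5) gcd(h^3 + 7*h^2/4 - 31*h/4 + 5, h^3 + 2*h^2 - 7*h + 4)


(1) = gcd((a - 3)*(a + 3/2)*(a + 7/4), (a + 3/2)*(a + 7/4)*(a + 2)) = a^2 + 13*a/4 + 21/8
(2) = gcd((t - 3*sqrt(2)/2)*(t + sqrt(2)), (t - 5*sqrt(2))*(t - 3*sqrt(2)/2)*(t + 5*sqrt(2)/2)) = t - 3*sqrt(2)/2
(3) = gcd((z - 8)*(z - 5), (z - 5)*(z - 1)) = z - 5
(4) = v^2 + 6*v
(5) = gcd((h - 5/4)*(h - 1)*(h + 4), (h - 1)^2*(h + 4)) = h^2 + 3*h - 4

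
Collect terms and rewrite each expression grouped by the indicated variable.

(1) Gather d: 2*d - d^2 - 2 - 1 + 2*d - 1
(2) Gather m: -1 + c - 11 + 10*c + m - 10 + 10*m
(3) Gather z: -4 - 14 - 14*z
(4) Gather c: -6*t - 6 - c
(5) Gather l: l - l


(1) = -d^2 + 4*d - 4
(2) = 11*c + 11*m - 22
(3) = -14*z - 18
(4) = -c - 6*t - 6
(5) = 0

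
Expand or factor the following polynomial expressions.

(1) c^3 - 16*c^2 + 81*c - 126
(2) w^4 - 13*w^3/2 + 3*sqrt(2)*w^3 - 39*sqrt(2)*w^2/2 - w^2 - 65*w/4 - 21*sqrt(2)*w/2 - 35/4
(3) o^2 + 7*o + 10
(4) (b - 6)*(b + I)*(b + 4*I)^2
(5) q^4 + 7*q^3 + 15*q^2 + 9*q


(1) = (c - 7)*(c - 6)*(c - 3)
(2) = (w - 7)*(w + 1/2)*(w + sqrt(2)/2)*(w + 5*sqrt(2)/2)
(3) = (o + 2)*(o + 5)
(4) = b^4 - 6*b^3 + 9*I*b^3 - 24*b^2 - 54*I*b^2 + 144*b - 16*I*b + 96*I
(5) = q*(q + 1)*(q + 3)^2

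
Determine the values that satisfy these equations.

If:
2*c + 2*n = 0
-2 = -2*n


Then:
c = -1
n = 1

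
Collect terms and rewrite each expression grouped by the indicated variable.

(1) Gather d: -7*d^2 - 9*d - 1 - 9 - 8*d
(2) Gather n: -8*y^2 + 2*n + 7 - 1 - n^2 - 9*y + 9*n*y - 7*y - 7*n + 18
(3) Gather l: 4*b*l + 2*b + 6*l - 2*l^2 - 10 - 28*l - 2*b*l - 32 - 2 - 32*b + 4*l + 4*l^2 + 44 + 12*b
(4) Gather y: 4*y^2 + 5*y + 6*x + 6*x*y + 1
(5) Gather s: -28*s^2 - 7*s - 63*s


(1) = -7*d^2 - 17*d - 10
(2) = -n^2 + n*(9*y - 5) - 8*y^2 - 16*y + 24
(3) = -18*b + 2*l^2 + l*(2*b - 18)
(4) = 6*x + 4*y^2 + y*(6*x + 5) + 1
(5) = -28*s^2 - 70*s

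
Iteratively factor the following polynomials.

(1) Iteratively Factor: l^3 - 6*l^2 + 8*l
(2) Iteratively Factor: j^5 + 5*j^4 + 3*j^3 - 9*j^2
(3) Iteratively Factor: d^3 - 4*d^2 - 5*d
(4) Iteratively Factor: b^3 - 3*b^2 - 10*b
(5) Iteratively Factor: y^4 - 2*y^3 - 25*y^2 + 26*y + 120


(1) = (l - 2)*(l^2 - 4*l) = (l - 4)*(l - 2)*(l)
(2) = (j + 3)*(j^4 + 2*j^3 - 3*j^2) = j*(j + 3)*(j^3 + 2*j^2 - 3*j) = j*(j - 1)*(j + 3)*(j^2 + 3*j) = j*(j - 1)*(j + 3)^2*(j)
(3) = (d + 1)*(d^2 - 5*d) = (d - 5)*(d + 1)*(d)
(4) = (b + 2)*(b^2 - 5*b) = b*(b + 2)*(b - 5)
(5) = (y + 4)*(y^3 - 6*y^2 - y + 30) = (y + 2)*(y + 4)*(y^2 - 8*y + 15) = (y - 5)*(y + 2)*(y + 4)*(y - 3)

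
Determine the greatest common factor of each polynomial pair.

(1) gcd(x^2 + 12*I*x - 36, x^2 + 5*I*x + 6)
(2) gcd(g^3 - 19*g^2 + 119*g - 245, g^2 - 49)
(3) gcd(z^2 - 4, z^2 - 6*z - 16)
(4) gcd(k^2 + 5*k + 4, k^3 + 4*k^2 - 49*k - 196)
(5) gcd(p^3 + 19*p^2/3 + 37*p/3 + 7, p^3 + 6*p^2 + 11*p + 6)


(1) = gcd((x + 6*I)^2, (x - I)*(x + 6*I)) = x + 6*I
(2) = gcd((g - 7)^2*(g - 5), (g - 7)*(g + 7)) = g - 7
(3) = z + 2
(4) = gcd((k + 1)*(k + 4), (k - 7)*(k + 4)*(k + 7)) = k + 4
(5) = p^2 + 4*p + 3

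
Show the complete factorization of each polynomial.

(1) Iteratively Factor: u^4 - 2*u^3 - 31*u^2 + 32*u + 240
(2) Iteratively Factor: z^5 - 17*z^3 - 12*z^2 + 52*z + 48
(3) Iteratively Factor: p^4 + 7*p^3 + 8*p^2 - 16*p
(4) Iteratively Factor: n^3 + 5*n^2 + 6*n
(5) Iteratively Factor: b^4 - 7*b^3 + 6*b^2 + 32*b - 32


(1) = (u - 4)*(u^3 + 2*u^2 - 23*u - 60) = (u - 4)*(u + 3)*(u^2 - u - 20) = (u - 4)*(u + 3)*(u + 4)*(u - 5)
(2) = (z - 2)*(z^4 + 2*z^3 - 13*z^2 - 38*z - 24) = (z - 2)*(z + 2)*(z^3 - 13*z - 12) = (z - 2)*(z + 2)*(z + 3)*(z^2 - 3*z - 4) = (z - 4)*(z - 2)*(z + 2)*(z + 3)*(z + 1)
(3) = (p - 1)*(p^3 + 8*p^2 + 16*p) = (p - 1)*(p + 4)*(p^2 + 4*p) = p*(p - 1)*(p + 4)*(p + 4)
(4) = (n + 3)*(n^2 + 2*n) = n*(n + 3)*(n + 2)
(5) = (b - 4)*(b^3 - 3*b^2 - 6*b + 8) = (b - 4)*(b - 1)*(b^2 - 2*b - 8) = (b - 4)*(b - 1)*(b + 2)*(b - 4)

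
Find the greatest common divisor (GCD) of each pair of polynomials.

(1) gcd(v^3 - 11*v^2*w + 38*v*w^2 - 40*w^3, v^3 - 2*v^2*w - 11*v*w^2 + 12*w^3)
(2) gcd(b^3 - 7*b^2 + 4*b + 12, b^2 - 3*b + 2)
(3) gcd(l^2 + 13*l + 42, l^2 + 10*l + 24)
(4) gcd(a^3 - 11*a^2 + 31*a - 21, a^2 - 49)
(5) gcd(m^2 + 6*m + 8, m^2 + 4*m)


(1) = v - 4*w
(2) = gcd((b - 6)*(b - 2)*(b + 1), (b - 2)*(b - 1)) = b - 2
(3) = l + 6
(4) = gcd((a - 7)*(a - 3)*(a - 1), (a - 7)*(a + 7)) = a - 7
(5) = gcd((m + 2)*(m + 4), m*(m + 4)) = m + 4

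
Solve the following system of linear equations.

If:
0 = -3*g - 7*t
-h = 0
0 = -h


Then:
g = -7*t/3
h = 0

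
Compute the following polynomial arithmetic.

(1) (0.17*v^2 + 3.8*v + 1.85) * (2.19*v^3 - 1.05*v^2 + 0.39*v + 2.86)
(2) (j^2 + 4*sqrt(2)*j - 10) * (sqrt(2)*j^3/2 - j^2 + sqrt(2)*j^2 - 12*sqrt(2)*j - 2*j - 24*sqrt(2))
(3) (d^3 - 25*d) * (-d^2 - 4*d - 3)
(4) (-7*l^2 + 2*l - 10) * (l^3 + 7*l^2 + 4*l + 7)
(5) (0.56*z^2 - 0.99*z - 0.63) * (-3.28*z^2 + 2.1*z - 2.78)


(1) = 0.3723*v^5 + 8.1435*v^4 + 0.1278*v^3 + 0.0257*v^2 + 11.5895*v + 5.291
(2) = sqrt(2)*j^5/2 + sqrt(2)*j^4 + 3*j^4 - 21*sqrt(2)*j^3 + 6*j^3 - 86*j^2 - 42*sqrt(2)*j^2 - 172*j + 120*sqrt(2)*j + 240*sqrt(2)
(3) = -d^5 - 4*d^4 + 22*d^3 + 100*d^2 + 75*d
(4) = -7*l^5 - 47*l^4 - 24*l^3 - 111*l^2 - 26*l - 70
(5) = -1.8368*z^4 + 4.4232*z^3 - 1.5694*z^2 + 1.4292*z + 1.7514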